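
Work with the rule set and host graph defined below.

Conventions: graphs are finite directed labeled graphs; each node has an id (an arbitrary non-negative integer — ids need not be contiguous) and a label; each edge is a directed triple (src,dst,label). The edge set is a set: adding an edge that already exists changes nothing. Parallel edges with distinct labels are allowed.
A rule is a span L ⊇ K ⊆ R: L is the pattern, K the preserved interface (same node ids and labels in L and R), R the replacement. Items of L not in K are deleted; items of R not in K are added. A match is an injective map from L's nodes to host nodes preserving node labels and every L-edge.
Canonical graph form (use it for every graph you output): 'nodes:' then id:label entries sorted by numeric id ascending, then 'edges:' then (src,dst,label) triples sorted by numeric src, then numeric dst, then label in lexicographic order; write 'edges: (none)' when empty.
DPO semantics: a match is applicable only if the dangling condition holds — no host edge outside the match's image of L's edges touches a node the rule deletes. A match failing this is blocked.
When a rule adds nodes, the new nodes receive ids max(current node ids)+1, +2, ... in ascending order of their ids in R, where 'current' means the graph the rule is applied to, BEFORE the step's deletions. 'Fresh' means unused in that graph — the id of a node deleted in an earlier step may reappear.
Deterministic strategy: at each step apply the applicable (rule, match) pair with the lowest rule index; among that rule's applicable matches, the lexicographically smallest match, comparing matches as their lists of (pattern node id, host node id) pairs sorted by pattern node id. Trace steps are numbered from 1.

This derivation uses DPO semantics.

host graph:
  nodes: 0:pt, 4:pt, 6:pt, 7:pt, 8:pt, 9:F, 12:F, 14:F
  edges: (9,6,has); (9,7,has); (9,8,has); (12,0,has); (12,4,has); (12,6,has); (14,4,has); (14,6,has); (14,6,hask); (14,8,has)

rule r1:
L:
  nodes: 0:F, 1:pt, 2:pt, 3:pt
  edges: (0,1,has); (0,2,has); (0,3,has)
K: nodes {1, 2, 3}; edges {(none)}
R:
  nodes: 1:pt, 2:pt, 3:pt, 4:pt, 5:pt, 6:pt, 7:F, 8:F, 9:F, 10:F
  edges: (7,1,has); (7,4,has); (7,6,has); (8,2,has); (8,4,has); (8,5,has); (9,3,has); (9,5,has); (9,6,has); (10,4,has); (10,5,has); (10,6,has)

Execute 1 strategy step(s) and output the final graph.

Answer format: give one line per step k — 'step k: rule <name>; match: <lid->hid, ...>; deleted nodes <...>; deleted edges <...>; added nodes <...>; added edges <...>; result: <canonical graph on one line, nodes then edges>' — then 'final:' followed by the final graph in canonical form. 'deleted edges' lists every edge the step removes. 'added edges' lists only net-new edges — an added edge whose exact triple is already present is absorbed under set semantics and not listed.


step 1: rule r1; match: 0->9, 1->6, 2->7, 3->8; deleted nodes 9; deleted edges (9,6,has); (9,7,has); (9,8,has); added nodes 15, 16, 17, 18, 19, 20, 21; added edges (18,6,has); (18,15,has); (18,17,has); (19,7,has); (19,15,has); (19,16,has); (20,8,has); (20,16,has); (20,17,has); (21,15,has); (21,16,has); (21,17,has); result: nodes: 0:pt, 4:pt, 6:pt, 7:pt, 8:pt, 12:F, 14:F, 15:pt, 16:pt, 17:pt, 18:F, 19:F, 20:F, 21:F edges: (12,0,has); (12,4,has); (12,6,has); (14,4,has); (14,6,has); (14,6,hask); (14,8,has); (18,6,has); (18,15,has); (18,17,has); (19,7,has); (19,15,has); (19,16,has); (20,8,has); (20,16,has); (20,17,has); (21,15,has); (21,16,has); (21,17,has)
final:
nodes: 0:pt, 4:pt, 6:pt, 7:pt, 8:pt, 12:F, 14:F, 15:pt, 16:pt, 17:pt, 18:F, 19:F, 20:F, 21:F
edges: (12,0,has); (12,4,has); (12,6,has); (14,4,has); (14,6,has); (14,6,hask); (14,8,has); (18,6,has); (18,15,has); (18,17,has); (19,7,has); (19,15,has); (19,16,has); (20,8,has); (20,16,has); (20,17,has); (21,15,has); (21,16,has); (21,17,has)


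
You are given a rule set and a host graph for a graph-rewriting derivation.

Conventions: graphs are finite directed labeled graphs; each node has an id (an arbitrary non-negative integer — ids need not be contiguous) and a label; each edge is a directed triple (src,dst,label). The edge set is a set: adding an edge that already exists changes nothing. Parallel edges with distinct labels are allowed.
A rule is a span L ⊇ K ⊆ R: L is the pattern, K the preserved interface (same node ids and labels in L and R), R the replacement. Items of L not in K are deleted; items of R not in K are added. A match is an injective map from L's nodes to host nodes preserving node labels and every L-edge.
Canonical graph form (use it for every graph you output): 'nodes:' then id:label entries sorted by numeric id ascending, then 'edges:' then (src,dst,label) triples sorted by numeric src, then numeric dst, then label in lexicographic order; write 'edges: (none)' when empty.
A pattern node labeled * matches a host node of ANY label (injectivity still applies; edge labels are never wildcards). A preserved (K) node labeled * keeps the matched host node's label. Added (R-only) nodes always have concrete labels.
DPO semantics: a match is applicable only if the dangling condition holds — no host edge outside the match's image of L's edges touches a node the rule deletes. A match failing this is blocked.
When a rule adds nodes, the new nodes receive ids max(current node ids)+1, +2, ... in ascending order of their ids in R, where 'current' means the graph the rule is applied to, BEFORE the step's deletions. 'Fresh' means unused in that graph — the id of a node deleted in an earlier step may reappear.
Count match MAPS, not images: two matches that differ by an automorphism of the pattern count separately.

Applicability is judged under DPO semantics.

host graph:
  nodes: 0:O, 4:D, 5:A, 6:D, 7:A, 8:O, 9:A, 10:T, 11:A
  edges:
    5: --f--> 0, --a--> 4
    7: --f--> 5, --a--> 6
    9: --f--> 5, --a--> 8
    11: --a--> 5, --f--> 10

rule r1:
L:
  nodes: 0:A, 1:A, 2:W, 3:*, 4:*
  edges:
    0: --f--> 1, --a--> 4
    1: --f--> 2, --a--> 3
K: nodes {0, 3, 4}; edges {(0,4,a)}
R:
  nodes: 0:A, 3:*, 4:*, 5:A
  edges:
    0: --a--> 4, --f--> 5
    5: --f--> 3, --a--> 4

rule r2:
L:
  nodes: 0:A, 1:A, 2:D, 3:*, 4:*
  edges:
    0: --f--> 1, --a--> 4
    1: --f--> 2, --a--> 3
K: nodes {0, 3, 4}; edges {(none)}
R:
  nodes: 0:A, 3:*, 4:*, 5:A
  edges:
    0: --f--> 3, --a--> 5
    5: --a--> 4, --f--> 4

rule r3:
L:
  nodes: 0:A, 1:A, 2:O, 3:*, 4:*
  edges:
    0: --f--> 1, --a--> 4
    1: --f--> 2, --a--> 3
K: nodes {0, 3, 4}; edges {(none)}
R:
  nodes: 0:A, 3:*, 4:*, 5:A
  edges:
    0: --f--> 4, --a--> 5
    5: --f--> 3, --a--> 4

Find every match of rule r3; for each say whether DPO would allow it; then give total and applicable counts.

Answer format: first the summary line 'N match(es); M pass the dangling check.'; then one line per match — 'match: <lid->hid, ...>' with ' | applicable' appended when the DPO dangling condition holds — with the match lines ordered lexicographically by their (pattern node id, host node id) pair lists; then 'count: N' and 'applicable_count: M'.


2 match(es); 0 pass the dangling check.
match: 0->7, 1->5, 2->0, 3->4, 4->6
match: 0->9, 1->5, 2->0, 3->4, 4->8
count: 2
applicable_count: 0


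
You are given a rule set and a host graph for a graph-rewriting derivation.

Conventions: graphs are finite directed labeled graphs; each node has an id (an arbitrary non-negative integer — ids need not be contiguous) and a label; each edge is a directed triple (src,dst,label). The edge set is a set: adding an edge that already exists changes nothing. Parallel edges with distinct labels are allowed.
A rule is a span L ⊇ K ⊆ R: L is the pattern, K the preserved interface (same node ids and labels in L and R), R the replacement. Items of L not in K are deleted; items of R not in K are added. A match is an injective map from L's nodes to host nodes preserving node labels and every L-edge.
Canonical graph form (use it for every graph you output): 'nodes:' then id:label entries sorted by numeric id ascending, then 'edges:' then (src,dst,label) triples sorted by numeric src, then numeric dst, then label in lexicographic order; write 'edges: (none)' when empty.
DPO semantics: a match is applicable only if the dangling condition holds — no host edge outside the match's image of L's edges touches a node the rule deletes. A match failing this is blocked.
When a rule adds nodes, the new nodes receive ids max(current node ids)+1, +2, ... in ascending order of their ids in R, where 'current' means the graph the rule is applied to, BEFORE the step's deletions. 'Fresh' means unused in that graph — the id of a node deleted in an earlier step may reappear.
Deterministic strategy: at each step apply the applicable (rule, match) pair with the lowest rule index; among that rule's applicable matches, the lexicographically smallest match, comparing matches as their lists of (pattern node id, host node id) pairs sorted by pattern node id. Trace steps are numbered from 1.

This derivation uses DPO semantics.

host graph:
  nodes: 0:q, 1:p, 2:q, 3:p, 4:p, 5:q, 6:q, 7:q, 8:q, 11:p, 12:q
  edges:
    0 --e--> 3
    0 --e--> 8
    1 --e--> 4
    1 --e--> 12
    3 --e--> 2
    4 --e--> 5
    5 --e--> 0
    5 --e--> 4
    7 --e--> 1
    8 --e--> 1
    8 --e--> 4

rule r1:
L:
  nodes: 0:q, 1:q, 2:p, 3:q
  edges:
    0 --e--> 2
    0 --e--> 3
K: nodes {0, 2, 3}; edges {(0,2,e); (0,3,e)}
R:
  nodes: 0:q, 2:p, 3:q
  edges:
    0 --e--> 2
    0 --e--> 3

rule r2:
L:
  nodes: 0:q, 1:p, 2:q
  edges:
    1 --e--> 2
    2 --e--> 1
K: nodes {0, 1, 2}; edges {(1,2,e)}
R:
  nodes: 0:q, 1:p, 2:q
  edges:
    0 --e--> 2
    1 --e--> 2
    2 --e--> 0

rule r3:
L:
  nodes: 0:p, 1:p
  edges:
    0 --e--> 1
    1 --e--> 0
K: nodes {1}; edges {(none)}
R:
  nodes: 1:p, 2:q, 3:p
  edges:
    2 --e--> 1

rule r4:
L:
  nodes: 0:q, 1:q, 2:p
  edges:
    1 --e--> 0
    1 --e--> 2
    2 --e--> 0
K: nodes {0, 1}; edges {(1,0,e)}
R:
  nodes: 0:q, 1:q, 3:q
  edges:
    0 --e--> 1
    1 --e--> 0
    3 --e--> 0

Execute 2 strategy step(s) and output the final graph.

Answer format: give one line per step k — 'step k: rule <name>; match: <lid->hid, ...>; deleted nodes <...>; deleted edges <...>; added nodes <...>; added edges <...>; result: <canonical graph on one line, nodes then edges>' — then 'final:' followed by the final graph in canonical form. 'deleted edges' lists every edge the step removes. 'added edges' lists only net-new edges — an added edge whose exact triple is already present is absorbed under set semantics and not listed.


step 1: rule r1; match: 0->0, 1->6, 2->3, 3->8; deleted nodes 6; deleted edges (none); added nodes (none); added edges (none); result: nodes: 0:q, 1:p, 2:q, 3:p, 4:p, 5:q, 7:q, 8:q, 11:p, 12:q edges: (0,3,e); (0,8,e); (1,4,e); (1,12,e); (3,2,e); (4,5,e); (5,0,e); (5,4,e); (7,1,e); (8,1,e); (8,4,e)
step 2: rule r2; match: 0->0, 1->4, 2->5; deleted nodes (none); deleted edges (5,4,e); added nodes (none); added edges (0,5,e); result: nodes: 0:q, 1:p, 2:q, 3:p, 4:p, 5:q, 7:q, 8:q, 11:p, 12:q edges: (0,3,e); (0,5,e); (0,8,e); (1,4,e); (1,12,e); (3,2,e); (4,5,e); (5,0,e); (7,1,e); (8,1,e); (8,4,e)
final:
nodes: 0:q, 1:p, 2:q, 3:p, 4:p, 5:q, 7:q, 8:q, 11:p, 12:q
edges: (0,3,e); (0,5,e); (0,8,e); (1,4,e); (1,12,e); (3,2,e); (4,5,e); (5,0,e); (7,1,e); (8,1,e); (8,4,e)


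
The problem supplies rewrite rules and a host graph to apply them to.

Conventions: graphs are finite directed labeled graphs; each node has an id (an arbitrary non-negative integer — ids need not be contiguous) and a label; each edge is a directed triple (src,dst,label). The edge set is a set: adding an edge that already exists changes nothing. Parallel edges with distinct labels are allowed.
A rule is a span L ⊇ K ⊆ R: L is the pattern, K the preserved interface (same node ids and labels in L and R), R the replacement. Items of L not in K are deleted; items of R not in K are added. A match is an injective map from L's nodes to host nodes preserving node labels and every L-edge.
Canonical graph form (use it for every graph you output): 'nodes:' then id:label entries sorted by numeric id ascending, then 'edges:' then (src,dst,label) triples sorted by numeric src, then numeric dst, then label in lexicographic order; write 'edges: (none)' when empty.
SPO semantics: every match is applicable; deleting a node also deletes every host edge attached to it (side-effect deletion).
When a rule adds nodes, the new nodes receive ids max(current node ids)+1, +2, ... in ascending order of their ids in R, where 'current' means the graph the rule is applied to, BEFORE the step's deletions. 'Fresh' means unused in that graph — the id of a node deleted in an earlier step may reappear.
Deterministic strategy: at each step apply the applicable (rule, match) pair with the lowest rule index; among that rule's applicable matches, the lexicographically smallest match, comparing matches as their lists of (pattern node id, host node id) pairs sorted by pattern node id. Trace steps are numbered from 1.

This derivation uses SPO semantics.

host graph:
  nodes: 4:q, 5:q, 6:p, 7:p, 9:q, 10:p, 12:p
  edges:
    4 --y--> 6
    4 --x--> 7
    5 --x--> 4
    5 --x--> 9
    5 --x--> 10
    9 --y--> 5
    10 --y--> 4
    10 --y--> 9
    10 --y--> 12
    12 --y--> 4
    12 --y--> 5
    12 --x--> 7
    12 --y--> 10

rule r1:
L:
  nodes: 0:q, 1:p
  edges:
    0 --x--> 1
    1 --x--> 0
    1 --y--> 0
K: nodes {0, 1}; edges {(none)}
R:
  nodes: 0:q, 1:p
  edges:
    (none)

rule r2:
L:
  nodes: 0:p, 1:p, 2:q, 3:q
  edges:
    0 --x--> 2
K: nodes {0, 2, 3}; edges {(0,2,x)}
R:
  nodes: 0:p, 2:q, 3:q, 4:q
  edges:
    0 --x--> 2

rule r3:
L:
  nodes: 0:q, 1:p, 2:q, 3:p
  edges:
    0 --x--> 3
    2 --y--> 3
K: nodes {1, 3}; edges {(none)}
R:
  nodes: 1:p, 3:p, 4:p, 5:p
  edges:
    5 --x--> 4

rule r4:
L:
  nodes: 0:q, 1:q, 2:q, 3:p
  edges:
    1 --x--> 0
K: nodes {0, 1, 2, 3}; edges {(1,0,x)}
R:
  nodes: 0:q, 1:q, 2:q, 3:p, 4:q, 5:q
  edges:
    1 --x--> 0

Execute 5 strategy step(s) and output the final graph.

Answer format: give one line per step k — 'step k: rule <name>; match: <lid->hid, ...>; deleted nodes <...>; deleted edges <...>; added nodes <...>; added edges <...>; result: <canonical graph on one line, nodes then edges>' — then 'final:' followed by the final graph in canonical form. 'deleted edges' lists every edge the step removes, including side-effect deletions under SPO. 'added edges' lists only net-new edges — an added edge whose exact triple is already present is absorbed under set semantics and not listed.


step 1: rule r4; match: 0->4, 1->5, 2->9, 3->6; deleted nodes (none); deleted edges (none); added nodes 13, 14; added edges (none); result: nodes: 4:q, 5:q, 6:p, 7:p, 9:q, 10:p, 12:p, 13:q, 14:q edges: (4,6,y); (4,7,x); (5,4,x); (5,9,x); (5,10,x); (9,5,y); (10,4,y); (10,9,y); (10,12,y); (12,4,y); (12,5,y); (12,7,x); (12,10,y)
step 2: rule r4; match: 0->4, 1->5, 2->9, 3->6; deleted nodes (none); deleted edges (none); added nodes 15, 16; added edges (none); result: nodes: 4:q, 5:q, 6:p, 7:p, 9:q, 10:p, 12:p, 13:q, 14:q, 15:q, 16:q edges: (4,6,y); (4,7,x); (5,4,x); (5,9,x); (5,10,x); (9,5,y); (10,4,y); (10,9,y); (10,12,y); (12,4,y); (12,5,y); (12,7,x); (12,10,y)
step 3: rule r4; match: 0->4, 1->5, 2->9, 3->6; deleted nodes (none); deleted edges (none); added nodes 17, 18; added edges (none); result: nodes: 4:q, 5:q, 6:p, 7:p, 9:q, 10:p, 12:p, 13:q, 14:q, 15:q, 16:q, 17:q, 18:q edges: (4,6,y); (4,7,x); (5,4,x); (5,9,x); (5,10,x); (9,5,y); (10,4,y); (10,9,y); (10,12,y); (12,4,y); (12,5,y); (12,7,x); (12,10,y)
step 4: rule r4; match: 0->4, 1->5, 2->9, 3->6; deleted nodes (none); deleted edges (none); added nodes 19, 20; added edges (none); result: nodes: 4:q, 5:q, 6:p, 7:p, 9:q, 10:p, 12:p, 13:q, 14:q, 15:q, 16:q, 17:q, 18:q, 19:q, 20:q edges: (4,6,y); (4,7,x); (5,4,x); (5,9,x); (5,10,x); (9,5,y); (10,4,y); (10,9,y); (10,12,y); (12,4,y); (12,5,y); (12,7,x); (12,10,y)
step 5: rule r4; match: 0->4, 1->5, 2->9, 3->6; deleted nodes (none); deleted edges (none); added nodes 21, 22; added edges (none); result: nodes: 4:q, 5:q, 6:p, 7:p, 9:q, 10:p, 12:p, 13:q, 14:q, 15:q, 16:q, 17:q, 18:q, 19:q, 20:q, 21:q, 22:q edges: (4,6,y); (4,7,x); (5,4,x); (5,9,x); (5,10,x); (9,5,y); (10,4,y); (10,9,y); (10,12,y); (12,4,y); (12,5,y); (12,7,x); (12,10,y)
final:
nodes: 4:q, 5:q, 6:p, 7:p, 9:q, 10:p, 12:p, 13:q, 14:q, 15:q, 16:q, 17:q, 18:q, 19:q, 20:q, 21:q, 22:q
edges: (4,6,y); (4,7,x); (5,4,x); (5,9,x); (5,10,x); (9,5,y); (10,4,y); (10,9,y); (10,12,y); (12,4,y); (12,5,y); (12,7,x); (12,10,y)


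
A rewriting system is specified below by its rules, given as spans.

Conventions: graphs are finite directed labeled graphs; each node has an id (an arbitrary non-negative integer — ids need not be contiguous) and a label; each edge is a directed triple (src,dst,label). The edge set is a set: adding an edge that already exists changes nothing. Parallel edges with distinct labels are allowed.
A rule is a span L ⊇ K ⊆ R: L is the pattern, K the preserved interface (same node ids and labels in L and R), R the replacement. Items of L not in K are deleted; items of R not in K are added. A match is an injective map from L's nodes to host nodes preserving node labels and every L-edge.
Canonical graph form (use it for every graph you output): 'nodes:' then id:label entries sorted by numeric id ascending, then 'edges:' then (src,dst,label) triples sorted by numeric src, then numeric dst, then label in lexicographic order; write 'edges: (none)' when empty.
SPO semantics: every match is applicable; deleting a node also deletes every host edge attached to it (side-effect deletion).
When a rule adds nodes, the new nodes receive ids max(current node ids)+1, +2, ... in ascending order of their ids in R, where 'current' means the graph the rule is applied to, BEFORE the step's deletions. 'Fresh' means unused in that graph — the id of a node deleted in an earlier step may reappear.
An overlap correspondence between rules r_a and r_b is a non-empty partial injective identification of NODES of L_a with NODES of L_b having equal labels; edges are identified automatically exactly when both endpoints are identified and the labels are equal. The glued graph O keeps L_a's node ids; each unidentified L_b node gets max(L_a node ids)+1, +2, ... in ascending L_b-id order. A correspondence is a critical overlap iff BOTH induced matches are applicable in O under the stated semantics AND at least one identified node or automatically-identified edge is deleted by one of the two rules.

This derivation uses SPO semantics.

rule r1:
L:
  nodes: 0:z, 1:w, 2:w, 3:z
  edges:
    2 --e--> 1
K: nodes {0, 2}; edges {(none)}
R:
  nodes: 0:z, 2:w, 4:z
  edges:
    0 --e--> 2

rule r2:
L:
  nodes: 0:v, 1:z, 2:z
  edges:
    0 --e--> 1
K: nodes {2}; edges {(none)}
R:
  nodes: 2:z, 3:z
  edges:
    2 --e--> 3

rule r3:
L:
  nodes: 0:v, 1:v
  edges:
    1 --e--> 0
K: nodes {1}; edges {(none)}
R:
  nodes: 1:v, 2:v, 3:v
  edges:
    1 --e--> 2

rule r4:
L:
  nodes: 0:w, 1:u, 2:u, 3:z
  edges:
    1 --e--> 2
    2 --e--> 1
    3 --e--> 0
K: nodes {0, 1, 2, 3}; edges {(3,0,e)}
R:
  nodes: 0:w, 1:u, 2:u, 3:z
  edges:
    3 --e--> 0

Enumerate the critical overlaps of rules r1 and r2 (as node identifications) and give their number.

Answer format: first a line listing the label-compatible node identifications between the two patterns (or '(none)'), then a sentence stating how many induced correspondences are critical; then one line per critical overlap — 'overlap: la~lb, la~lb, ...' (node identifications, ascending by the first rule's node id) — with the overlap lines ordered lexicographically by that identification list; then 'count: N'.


label-compatible node identifications between L(r1) and L(r2): 0~1, 0~2, 3~1, 3~2
5 of the induced correspondences are critical overlaps of r1 and r2.
overlap: 0~1
overlap: 0~1, 3~2
overlap: 0~2, 3~1
overlap: 3~1
overlap: 3~2
count: 5


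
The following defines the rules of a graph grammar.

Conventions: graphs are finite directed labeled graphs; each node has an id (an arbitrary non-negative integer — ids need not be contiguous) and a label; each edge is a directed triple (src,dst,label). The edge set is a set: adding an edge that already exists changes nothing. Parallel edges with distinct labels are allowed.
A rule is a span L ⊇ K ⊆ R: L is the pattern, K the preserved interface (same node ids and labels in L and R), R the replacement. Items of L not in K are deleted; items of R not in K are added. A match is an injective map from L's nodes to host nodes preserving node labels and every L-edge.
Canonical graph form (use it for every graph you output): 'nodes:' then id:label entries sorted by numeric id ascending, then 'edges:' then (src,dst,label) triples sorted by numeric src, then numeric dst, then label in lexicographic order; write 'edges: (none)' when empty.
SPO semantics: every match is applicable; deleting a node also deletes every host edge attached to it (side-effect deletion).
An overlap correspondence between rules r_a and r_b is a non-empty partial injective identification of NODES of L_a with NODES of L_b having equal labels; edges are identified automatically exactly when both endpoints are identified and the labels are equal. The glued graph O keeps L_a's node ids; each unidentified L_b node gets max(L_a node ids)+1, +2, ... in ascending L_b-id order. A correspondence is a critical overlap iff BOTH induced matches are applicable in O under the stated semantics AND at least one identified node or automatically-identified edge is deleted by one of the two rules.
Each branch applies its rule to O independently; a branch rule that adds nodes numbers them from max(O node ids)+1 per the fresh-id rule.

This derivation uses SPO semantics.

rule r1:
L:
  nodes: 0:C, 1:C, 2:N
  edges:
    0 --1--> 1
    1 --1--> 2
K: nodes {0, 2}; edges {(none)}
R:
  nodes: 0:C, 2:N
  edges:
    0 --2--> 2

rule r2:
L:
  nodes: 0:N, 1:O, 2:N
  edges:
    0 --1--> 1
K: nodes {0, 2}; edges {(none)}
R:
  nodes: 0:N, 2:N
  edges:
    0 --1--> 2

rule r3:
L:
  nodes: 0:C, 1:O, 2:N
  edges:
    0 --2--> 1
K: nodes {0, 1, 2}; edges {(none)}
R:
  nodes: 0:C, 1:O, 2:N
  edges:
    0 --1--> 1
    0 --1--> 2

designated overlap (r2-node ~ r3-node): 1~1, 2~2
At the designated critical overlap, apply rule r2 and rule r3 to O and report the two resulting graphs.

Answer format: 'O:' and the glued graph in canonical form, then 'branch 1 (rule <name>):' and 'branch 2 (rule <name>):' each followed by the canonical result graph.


O:
nodes: 0:N, 1:O, 2:N, 3:C
edges: (0,1,1); (3,1,2)
branch 1 (rule r2):
nodes: 0:N, 2:N, 3:C
edges: (0,2,1)
branch 2 (rule r3):
nodes: 0:N, 1:O, 2:N, 3:C
edges: (0,1,1); (3,1,1); (3,2,1)


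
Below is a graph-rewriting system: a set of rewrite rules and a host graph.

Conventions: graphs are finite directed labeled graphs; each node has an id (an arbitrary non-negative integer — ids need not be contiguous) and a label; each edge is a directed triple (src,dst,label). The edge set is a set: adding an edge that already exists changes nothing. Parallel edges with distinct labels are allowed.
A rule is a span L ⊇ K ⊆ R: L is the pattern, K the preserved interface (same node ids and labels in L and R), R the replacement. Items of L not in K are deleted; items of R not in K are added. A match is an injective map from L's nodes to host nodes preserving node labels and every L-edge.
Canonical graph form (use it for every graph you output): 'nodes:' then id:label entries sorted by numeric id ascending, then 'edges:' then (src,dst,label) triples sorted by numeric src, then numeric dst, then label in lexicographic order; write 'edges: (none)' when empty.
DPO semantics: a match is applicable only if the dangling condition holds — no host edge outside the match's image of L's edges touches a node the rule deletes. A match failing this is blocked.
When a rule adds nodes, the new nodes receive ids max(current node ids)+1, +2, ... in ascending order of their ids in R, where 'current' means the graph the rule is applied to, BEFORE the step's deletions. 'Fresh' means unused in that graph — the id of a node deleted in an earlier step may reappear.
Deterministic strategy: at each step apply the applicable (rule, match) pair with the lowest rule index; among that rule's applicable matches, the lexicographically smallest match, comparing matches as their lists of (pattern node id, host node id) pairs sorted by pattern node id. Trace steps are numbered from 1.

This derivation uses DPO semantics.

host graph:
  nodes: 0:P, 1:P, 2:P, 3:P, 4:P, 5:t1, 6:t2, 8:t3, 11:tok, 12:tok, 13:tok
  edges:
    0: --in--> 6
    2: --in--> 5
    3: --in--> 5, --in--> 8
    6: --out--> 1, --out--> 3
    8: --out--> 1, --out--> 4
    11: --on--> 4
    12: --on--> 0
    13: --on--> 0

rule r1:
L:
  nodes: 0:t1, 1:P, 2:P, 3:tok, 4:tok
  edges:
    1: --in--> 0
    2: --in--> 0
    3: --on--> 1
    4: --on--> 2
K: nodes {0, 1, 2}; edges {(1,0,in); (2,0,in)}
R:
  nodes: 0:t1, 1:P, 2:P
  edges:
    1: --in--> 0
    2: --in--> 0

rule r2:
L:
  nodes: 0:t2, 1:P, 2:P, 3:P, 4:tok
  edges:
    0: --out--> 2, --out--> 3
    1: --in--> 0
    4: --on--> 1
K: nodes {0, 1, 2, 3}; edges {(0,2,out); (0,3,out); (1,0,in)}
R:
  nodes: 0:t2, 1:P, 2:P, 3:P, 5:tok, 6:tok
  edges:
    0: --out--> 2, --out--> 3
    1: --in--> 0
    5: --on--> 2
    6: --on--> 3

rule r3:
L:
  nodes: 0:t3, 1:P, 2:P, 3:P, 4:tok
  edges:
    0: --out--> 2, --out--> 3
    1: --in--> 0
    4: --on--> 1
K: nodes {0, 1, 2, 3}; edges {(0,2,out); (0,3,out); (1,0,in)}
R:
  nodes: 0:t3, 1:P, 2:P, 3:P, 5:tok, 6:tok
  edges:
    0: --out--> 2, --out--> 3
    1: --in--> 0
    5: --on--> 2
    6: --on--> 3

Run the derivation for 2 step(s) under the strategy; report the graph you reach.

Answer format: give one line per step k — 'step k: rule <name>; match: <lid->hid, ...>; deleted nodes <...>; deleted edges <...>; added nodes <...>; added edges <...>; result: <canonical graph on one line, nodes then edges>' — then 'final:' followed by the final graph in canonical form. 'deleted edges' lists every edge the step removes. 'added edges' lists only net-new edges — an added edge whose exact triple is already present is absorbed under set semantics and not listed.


step 1: rule r2; match: 0->6, 1->0, 2->1, 3->3, 4->12; deleted nodes 12; deleted edges (12,0,on); added nodes 14, 15; added edges (14,1,on); (15,3,on); result: nodes: 0:P, 1:P, 2:P, 3:P, 4:P, 5:t1, 6:t2, 8:t3, 11:tok, 13:tok, 14:tok, 15:tok edges: (0,6,in); (2,5,in); (3,5,in); (3,8,in); (6,1,out); (6,3,out); (8,1,out); (8,4,out); (11,4,on); (13,0,on); (14,1,on); (15,3,on)
step 2: rule r2; match: 0->6, 1->0, 2->1, 3->3, 4->13; deleted nodes 13; deleted edges (13,0,on); added nodes 16, 17; added edges (16,1,on); (17,3,on); result: nodes: 0:P, 1:P, 2:P, 3:P, 4:P, 5:t1, 6:t2, 8:t3, 11:tok, 14:tok, 15:tok, 16:tok, 17:tok edges: (0,6,in); (2,5,in); (3,5,in); (3,8,in); (6,1,out); (6,3,out); (8,1,out); (8,4,out); (11,4,on); (14,1,on); (15,3,on); (16,1,on); (17,3,on)
final:
nodes: 0:P, 1:P, 2:P, 3:P, 4:P, 5:t1, 6:t2, 8:t3, 11:tok, 14:tok, 15:tok, 16:tok, 17:tok
edges: (0,6,in); (2,5,in); (3,5,in); (3,8,in); (6,1,out); (6,3,out); (8,1,out); (8,4,out); (11,4,on); (14,1,on); (15,3,on); (16,1,on); (17,3,on)


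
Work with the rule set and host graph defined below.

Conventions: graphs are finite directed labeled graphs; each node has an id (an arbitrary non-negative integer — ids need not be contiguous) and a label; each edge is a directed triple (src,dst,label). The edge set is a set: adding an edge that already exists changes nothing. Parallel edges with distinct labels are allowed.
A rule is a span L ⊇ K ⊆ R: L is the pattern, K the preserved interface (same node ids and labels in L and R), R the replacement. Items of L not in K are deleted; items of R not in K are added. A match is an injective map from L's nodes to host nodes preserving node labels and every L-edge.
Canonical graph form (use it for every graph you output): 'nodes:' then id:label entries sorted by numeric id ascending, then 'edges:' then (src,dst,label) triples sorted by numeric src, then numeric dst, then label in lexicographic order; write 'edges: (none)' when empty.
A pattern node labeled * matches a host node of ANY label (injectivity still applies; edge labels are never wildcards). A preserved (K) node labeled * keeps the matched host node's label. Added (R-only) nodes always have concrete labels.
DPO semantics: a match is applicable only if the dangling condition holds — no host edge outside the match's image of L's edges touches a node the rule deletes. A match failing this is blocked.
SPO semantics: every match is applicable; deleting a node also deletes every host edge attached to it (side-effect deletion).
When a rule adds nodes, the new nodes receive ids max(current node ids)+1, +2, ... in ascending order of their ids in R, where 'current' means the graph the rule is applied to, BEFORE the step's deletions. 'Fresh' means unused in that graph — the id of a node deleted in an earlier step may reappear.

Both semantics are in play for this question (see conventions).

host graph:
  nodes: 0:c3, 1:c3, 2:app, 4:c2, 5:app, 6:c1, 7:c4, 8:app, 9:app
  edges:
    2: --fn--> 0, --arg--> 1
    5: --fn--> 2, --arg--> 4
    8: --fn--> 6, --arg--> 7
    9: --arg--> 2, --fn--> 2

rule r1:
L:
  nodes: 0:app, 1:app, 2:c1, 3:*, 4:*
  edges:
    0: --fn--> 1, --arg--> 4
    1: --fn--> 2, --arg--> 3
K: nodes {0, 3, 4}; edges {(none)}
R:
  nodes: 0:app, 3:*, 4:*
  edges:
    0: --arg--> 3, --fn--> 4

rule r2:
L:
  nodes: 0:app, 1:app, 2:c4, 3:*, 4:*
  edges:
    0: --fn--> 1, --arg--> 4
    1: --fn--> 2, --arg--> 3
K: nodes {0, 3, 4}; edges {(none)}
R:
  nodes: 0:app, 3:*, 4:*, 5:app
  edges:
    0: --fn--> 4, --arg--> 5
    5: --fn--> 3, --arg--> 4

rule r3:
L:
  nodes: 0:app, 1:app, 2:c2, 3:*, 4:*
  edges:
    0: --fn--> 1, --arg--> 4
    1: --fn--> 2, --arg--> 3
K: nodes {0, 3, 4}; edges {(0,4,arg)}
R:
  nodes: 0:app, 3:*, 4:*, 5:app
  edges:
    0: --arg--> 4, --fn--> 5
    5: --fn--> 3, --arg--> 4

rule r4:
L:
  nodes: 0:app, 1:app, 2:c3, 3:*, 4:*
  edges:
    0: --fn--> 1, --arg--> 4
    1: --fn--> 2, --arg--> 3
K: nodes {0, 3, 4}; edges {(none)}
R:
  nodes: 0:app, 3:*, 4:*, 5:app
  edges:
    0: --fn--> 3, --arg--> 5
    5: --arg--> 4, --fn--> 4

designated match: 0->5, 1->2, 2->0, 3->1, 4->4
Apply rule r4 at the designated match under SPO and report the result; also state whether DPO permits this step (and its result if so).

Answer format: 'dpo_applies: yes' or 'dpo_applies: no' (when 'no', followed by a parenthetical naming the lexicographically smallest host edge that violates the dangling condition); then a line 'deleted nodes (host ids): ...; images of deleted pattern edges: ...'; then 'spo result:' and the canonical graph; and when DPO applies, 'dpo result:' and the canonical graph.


dpo_applies: no
(the rule deletes node 2, which keeps host edge (9,2,arg) outside the match image — the dangling condition fails, DPO blocks; SPO proceeds and side-deletes such edges)
deleted nodes (host ids): 0, 2; images of deleted pattern edges: (2,0,fn); (2,1,arg); (5,2,fn); (5,4,arg)
spo result:
nodes: 1:c3, 4:c2, 5:app, 6:c1, 7:c4, 8:app, 9:app, 10:app
edges: (5,1,fn); (5,10,arg); (8,6,fn); (8,7,arg); (10,4,arg); (10,4,fn)


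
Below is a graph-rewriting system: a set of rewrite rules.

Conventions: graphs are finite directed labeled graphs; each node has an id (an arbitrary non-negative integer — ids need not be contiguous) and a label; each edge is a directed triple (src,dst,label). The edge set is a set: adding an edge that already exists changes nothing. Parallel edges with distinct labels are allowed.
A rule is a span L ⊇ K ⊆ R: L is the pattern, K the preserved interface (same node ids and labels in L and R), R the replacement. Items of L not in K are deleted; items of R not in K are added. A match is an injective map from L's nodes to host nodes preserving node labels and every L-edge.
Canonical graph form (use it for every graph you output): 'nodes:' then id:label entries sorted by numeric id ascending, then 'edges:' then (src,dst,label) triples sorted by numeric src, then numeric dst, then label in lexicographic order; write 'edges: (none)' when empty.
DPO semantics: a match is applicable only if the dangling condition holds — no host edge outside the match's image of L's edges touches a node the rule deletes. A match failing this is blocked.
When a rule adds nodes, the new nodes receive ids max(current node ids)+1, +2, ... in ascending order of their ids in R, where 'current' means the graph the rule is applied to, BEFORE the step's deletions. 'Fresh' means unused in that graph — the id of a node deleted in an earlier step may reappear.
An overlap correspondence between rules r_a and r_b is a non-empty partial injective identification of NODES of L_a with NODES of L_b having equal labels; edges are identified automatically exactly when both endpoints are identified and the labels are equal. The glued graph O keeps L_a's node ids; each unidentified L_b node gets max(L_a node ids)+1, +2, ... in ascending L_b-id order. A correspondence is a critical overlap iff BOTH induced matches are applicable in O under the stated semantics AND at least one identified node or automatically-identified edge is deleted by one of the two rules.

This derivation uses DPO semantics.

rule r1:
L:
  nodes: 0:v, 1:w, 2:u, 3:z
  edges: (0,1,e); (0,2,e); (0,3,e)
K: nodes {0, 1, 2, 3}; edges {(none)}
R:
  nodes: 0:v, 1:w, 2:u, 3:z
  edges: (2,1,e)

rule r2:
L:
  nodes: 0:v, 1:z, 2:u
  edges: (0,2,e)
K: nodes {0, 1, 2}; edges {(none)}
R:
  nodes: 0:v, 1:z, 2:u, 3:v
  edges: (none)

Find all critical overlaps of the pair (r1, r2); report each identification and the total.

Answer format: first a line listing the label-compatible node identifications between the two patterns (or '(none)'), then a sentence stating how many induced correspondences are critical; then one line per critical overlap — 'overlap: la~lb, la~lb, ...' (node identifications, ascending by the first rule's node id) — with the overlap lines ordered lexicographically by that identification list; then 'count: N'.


label-compatible node identifications between L(r1) and L(r2): 0~0, 2~2, 3~1
2 of the induced correspondences are critical overlaps of r1 and r2.
overlap: 0~0, 2~2
overlap: 0~0, 2~2, 3~1
count: 2


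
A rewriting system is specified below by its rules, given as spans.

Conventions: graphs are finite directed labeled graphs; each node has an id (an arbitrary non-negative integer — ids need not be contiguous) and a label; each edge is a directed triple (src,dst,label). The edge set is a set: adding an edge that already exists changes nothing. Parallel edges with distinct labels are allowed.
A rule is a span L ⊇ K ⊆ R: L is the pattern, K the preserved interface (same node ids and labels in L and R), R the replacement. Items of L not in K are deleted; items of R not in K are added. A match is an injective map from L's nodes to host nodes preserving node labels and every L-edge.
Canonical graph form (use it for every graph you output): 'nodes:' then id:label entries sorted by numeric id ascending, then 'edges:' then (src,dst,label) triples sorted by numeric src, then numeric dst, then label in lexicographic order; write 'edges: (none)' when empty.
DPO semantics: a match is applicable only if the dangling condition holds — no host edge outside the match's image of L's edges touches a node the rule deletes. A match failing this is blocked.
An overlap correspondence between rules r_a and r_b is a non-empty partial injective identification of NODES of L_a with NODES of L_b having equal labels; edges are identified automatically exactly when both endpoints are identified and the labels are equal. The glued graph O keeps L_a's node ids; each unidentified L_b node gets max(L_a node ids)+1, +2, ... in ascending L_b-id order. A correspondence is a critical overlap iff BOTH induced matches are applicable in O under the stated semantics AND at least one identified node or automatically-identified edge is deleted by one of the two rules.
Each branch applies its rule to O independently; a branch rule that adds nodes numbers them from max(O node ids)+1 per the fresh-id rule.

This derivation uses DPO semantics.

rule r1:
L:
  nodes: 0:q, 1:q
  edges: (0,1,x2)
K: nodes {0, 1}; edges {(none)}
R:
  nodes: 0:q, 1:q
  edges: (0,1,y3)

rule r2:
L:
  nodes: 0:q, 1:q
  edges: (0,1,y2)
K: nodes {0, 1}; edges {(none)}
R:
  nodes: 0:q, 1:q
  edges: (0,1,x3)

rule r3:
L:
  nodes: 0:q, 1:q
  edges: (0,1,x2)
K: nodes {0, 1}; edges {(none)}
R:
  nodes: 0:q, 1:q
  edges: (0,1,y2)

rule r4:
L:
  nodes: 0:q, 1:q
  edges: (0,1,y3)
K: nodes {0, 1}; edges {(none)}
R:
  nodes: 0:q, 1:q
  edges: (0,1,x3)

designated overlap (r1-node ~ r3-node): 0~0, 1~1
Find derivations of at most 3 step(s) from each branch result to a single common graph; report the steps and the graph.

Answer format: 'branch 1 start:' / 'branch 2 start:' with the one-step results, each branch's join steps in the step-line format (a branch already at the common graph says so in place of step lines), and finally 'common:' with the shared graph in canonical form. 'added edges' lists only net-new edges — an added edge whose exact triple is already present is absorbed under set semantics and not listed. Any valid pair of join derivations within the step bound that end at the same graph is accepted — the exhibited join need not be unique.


branch 1 start:
nodes: 0:q, 1:q
edges: (0,1,y3)
branch 2 start:
nodes: 0:q, 1:q
edges: (0,1,y2)
branch 1 step 1: rule r4; match: 0->0, 1->1; deleted nodes (none); deleted edges (0,1,y3); added nodes (none); added edges (0,1,x3); result: nodes: 0:q, 1:q edges: (0,1,x3)
branch 2 step 1: rule r2; match: 0->0, 1->1; deleted nodes (none); deleted edges (0,1,y2); added nodes (none); added edges (0,1,x3); result: nodes: 0:q, 1:q edges: (0,1,x3)
common:
nodes: 0:q, 1:q
edges: (0,1,x3)


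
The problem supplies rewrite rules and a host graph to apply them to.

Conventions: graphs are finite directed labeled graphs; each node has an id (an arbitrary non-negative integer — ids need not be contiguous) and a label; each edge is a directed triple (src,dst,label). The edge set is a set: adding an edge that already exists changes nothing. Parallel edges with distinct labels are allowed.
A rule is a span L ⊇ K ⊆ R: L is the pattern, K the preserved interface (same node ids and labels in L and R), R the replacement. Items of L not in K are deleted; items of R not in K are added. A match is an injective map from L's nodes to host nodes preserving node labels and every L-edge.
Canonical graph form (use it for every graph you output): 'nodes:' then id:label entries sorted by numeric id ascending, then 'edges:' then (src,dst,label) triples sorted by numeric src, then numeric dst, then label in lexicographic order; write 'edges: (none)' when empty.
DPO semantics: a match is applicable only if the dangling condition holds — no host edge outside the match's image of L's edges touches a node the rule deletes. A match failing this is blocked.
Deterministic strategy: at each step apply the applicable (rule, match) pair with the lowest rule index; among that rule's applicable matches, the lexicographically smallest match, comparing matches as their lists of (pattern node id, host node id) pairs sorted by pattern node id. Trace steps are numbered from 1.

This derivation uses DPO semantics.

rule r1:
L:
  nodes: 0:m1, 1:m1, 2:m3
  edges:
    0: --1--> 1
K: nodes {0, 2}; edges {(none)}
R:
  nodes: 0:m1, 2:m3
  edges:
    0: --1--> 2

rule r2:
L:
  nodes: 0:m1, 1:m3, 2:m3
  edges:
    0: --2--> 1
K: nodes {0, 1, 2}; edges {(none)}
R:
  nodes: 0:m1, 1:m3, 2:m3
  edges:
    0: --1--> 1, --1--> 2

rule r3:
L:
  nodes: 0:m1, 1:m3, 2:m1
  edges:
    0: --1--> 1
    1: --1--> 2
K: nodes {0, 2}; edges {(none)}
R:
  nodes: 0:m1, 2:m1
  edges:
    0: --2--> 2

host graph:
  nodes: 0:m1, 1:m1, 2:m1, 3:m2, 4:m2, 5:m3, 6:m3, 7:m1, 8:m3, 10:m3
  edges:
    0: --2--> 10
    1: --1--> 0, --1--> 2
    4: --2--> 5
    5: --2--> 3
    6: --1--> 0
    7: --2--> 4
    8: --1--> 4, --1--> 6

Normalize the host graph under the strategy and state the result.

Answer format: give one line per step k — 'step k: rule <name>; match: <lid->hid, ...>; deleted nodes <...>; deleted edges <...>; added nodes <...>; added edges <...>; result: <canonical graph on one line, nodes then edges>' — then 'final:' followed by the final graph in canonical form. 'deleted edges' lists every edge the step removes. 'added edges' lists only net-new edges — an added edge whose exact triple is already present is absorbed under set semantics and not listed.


step 1: rule r1; match: 0->1, 1->2, 2->5; deleted nodes 2; deleted edges (1,2,1); added nodes (none); added edges (1,5,1); result: nodes: 0:m1, 1:m1, 3:m2, 4:m2, 5:m3, 6:m3, 7:m1, 8:m3, 10:m3 edges: (0,10,2); (1,0,1); (1,5,1); (4,5,2); (5,3,2); (6,0,1); (7,4,2); (8,4,1); (8,6,1)
step 2: rule r2; match: 0->0, 1->10, 2->5; deleted nodes (none); deleted edges (0,10,2); added nodes (none); added edges (0,5,1); (0,10,1); result: nodes: 0:m1, 1:m1, 3:m2, 4:m2, 5:m3, 6:m3, 7:m1, 8:m3, 10:m3 edges: (0,5,1); (0,10,1); (1,0,1); (1,5,1); (4,5,2); (5,3,2); (6,0,1); (7,4,2); (8,4,1); (8,6,1)
final:
nodes: 0:m1, 1:m1, 3:m2, 4:m2, 5:m3, 6:m3, 7:m1, 8:m3, 10:m3
edges: (0,5,1); (0,10,1); (1,0,1); (1,5,1); (4,5,2); (5,3,2); (6,0,1); (7,4,2); (8,4,1); (8,6,1)
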